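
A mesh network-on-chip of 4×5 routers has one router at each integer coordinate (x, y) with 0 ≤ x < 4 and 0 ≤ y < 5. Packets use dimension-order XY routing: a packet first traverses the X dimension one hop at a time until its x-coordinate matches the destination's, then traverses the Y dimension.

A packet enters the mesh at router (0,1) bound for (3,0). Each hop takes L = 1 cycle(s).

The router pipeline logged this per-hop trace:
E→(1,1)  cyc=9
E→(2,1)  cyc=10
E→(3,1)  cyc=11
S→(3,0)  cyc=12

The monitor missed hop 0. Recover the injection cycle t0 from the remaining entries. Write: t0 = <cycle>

At hop 1 the cycle is 9; in general cyc_k = t0 + kL.
t0 = cyc[1] − L = 9 − 1 = 8.

t0 = 8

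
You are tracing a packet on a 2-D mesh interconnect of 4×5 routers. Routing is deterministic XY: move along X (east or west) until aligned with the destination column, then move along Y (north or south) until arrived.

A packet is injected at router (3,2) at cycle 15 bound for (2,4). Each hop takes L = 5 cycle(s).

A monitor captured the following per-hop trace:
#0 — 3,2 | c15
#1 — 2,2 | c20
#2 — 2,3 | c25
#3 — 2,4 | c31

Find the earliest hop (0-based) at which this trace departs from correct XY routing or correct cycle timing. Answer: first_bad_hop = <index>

first_bad_hop = 3

  1: Δx=-1 Δy=+0 Δt=5 [ok]
  2: Δx=+0 Δy=+1 Δt=5 [ok]
  3: Δx=+0 Δy=+1 Δt=6 [BAD: Δcyc=6≠L]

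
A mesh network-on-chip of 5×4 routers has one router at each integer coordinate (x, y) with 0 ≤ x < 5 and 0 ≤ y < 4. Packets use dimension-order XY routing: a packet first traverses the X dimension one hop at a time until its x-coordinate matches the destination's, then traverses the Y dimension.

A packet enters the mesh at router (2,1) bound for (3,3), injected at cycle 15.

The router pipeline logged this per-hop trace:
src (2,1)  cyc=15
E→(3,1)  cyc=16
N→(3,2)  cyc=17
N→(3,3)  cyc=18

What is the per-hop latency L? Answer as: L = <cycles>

L = 1

Δcyc across hop 0→1: 16 − 15 = 1.
Per-hop latency L = Δcyc = 1.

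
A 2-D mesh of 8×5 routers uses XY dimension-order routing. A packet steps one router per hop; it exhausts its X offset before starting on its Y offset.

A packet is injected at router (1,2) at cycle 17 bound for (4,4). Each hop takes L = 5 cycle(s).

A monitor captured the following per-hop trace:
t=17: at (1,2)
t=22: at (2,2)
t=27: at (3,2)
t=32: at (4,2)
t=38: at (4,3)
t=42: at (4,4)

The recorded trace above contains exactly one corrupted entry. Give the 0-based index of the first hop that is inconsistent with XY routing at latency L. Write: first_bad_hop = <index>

check 1→ d=(1,0) cyc+5: ok
check 2→ d=(1,0) cyc+5: ok
check 3→ d=(1,0) cyc+5: ok
check 4→ d=(0,1) cyc+6: BAD: Δcyc=6≠L

first_bad_hop = 4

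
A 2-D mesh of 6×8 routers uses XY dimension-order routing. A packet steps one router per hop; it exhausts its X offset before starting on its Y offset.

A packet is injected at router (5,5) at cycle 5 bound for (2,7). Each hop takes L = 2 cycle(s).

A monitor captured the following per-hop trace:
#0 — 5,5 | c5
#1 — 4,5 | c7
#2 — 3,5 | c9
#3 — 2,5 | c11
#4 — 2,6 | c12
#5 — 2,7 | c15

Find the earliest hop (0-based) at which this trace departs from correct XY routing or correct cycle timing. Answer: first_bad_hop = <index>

first_bad_hop = 4

check 1→ d=(-1,0) cyc+2: ok
check 2→ d=(-1,0) cyc+2: ok
check 3→ d=(-1,0) cyc+2: ok
check 4→ d=(0,1) cyc+1: BAD: Δcyc=1≠L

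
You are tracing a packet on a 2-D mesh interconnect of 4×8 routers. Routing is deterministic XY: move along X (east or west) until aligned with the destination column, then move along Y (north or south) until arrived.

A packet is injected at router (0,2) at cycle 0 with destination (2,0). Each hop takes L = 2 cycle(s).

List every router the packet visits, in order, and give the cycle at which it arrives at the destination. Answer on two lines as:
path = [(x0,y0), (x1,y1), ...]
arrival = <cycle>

path = [(0,2), (1,2), (2,2), (2,1), (2,0)]
arrival = 8

src (0,2)  cyc=0
E→(1,2)  cyc=2
E→(2,2)  cyc=4
S→(2,1)  cyc=6
S→(2,0)  cyc=8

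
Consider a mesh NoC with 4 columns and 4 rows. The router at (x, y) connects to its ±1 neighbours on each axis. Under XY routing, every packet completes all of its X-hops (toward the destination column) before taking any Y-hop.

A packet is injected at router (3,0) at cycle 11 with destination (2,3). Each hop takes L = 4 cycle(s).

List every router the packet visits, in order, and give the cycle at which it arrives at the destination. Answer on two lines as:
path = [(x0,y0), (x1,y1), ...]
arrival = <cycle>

path = [(3,0), (2,0), (2,1), (2,2), (2,3)]
arrival = 27

[0] x=3 y=0 t=11
[1] x=2 y=0 t=15 →W
[2] x=2 y=1 t=19 →N
[3] x=2 y=2 t=23 →N
[4] x=2 y=3 t=27 →N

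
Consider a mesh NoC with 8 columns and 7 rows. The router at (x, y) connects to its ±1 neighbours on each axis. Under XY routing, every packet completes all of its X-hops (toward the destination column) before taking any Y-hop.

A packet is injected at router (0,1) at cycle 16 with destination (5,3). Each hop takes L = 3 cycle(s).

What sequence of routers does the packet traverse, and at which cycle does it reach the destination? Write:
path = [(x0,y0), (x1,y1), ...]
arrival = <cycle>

path = [(0,1), (1,1), (2,1), (3,1), (4,1), (5,1), (5,2), (5,3)]
arrival = 37

hop 0: (0,1) @ cyc 16
hop 1: (1,1) @ cyc 19  [E]
hop 2: (2,1) @ cyc 22  [E]
hop 3: (3,1) @ cyc 25  [E]
hop 4: (4,1) @ cyc 28  [E]
hop 5: (5,1) @ cyc 31  [E]
hop 6: (5,2) @ cyc 34  [N]
hop 7: (5,3) @ cyc 37  [N]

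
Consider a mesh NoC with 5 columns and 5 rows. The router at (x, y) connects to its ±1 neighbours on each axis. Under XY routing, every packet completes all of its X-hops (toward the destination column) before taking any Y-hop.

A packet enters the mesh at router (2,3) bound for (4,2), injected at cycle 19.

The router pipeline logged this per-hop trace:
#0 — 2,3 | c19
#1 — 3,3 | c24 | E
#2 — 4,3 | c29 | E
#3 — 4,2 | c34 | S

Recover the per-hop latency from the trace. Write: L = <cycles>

From hop 0 (19) to hop 1 (24): +5 cycles.
That increment is L by definition: L = 5.

L = 5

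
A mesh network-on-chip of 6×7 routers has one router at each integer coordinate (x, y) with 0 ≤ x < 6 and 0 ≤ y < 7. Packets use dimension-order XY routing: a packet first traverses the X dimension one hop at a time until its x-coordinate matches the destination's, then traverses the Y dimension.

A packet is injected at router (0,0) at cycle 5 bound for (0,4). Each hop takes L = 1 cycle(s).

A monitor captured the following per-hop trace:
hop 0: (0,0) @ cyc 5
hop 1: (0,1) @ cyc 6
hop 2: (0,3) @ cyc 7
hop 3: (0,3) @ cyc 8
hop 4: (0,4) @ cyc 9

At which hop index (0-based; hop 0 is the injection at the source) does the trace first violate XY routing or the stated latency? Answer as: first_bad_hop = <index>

first_bad_hop = 2

  1: Δx=+0 Δy=+1 Δt=1 [ok]
  2: Δx=+0 Δy=+2 Δt=1 [BAD: non-unit step]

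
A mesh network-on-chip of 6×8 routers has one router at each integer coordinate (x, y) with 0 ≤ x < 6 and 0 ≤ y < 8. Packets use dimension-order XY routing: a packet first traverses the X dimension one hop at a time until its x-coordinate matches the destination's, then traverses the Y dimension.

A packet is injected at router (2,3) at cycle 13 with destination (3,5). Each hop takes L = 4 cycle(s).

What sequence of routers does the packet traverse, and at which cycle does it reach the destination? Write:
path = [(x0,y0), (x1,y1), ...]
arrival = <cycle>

path = [(2,3), (3,3), (3,4), (3,5)]
arrival = 25

hop 0: (2,3) @ cyc 13
hop 1: (3,3) @ cyc 17  [E]
hop 2: (3,4) @ cyc 21  [N]
hop 3: (3,5) @ cyc 25  [N]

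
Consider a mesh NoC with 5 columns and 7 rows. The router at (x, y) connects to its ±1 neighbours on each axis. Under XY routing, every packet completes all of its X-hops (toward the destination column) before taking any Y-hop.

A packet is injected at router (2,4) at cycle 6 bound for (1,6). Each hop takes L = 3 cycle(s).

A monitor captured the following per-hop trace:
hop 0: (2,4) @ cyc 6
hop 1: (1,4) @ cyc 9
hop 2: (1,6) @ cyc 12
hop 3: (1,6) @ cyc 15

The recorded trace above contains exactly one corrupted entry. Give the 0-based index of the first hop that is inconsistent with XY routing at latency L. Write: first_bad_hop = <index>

hop 1: step (-1,+0), +3 cyc — ok
hop 2: step (+0,+2), +3 cyc — BAD: non-unit step

first_bad_hop = 2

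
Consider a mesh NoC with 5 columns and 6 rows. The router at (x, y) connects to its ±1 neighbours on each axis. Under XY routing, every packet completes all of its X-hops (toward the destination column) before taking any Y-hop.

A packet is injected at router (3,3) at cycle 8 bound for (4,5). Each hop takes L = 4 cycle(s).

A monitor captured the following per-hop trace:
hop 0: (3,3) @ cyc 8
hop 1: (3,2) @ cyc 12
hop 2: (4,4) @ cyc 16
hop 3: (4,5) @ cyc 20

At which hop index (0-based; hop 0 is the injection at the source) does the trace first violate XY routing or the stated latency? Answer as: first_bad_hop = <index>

first_bad_hop = 1

hop 1: step (+0,-1), +4 cyc — BAD: Y-move but x=3≠4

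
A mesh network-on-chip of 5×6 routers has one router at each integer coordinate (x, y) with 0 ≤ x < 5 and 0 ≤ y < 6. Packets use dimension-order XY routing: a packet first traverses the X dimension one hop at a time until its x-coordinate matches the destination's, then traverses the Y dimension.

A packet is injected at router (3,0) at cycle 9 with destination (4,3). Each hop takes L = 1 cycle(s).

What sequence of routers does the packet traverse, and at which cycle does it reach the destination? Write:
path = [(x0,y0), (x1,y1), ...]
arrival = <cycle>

hop 0: (3,0) @ cyc 9
hop 1: (4,0) @ cyc 10  [E]
hop 2: (4,1) @ cyc 11  [N]
hop 3: (4,2) @ cyc 12  [N]
hop 4: (4,3) @ cyc 13  [N]

path = [(3,0), (4,0), (4,1), (4,2), (4,3)]
arrival = 13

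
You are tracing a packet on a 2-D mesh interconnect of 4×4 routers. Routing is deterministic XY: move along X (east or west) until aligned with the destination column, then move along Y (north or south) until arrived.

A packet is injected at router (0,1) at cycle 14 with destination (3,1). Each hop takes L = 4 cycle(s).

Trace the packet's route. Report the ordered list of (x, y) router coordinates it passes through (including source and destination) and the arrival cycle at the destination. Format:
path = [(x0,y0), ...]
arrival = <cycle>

t=14: at (0,1)
t=18: at (1,1) after E
t=22: at (2,1) after E
t=26: at (3,1) after E

path = [(0,1), (1,1), (2,1), (3,1)]
arrival = 26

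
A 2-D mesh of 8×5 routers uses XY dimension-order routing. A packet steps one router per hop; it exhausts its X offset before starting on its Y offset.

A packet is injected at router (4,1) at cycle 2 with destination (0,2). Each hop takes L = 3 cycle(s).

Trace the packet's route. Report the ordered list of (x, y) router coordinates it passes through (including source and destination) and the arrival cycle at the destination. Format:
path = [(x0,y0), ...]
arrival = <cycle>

  0. router=(4,1) cycle=2 (inject)
  1. router=(3,1) cycle=5 dir=W
  2. router=(2,1) cycle=8 dir=W
  3. router=(1,1) cycle=11 dir=W
  4. router=(0,1) cycle=14 dir=W
  5. router=(0,2) cycle=17 dir=N

path = [(4,1), (3,1), (2,1), (1,1), (0,1), (0,2)]
arrival = 17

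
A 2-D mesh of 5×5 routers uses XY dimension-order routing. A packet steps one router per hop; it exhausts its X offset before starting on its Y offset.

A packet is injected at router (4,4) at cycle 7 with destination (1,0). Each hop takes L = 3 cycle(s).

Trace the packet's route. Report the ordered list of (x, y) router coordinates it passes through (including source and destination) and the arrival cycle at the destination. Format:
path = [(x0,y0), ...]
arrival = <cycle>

path = [(4,4), (3,4), (2,4), (1,4), (1,3), (1,2), (1,1), (1,0)]
arrival = 28

t=7: at (4,4)
t=10: at (3,4) after W
t=13: at (2,4) after W
t=16: at (1,4) after W
t=19: at (1,3) after S
t=22: at (1,2) after S
t=25: at (1,1) after S
t=28: at (1,0) after S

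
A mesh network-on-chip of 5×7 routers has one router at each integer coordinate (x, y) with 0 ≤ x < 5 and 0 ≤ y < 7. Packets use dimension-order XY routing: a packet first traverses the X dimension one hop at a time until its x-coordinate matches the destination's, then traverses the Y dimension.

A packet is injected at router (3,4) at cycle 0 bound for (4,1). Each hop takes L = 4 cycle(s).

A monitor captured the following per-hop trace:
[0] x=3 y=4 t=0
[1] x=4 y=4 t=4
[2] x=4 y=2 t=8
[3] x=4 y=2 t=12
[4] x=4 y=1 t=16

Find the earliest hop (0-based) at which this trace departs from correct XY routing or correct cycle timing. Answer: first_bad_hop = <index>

first_bad_hop = 2

check 1→ d=(1,0) cyc+4: ok
check 2→ d=(0,-2) cyc+4: BAD: non-unit step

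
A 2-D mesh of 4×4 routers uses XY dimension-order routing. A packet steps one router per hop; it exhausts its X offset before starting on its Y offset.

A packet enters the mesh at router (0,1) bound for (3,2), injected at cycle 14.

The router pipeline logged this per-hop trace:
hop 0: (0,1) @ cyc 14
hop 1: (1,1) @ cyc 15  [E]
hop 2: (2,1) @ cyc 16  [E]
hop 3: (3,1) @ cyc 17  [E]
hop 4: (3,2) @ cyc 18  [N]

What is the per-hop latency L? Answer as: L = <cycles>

Δcyc across hop 0→1: 15 − 14 = 1.
That increment is L by definition: L = 1.

L = 1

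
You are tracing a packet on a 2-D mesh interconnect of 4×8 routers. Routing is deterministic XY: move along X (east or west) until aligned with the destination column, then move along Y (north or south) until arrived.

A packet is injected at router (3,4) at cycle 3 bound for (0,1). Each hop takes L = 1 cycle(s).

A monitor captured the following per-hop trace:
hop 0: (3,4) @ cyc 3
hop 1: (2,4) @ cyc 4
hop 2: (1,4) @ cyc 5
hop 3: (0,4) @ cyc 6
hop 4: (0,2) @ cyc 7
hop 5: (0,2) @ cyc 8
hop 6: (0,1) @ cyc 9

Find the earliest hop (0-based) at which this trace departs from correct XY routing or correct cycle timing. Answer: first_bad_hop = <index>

first_bad_hop = 4

hop 1: step (-1,+0), +1 cyc — ok
hop 2: step (-1,+0), +1 cyc — ok
hop 3: step (-1,+0), +1 cyc — ok
hop 4: step (+0,-2), +1 cyc — BAD: non-unit step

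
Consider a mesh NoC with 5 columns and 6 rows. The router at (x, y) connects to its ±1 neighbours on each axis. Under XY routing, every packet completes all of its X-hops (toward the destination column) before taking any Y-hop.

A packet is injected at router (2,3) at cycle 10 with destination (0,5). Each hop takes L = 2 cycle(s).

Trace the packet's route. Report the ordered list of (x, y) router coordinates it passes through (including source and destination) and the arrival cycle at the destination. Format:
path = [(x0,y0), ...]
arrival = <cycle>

path = [(2,3), (1,3), (0,3), (0,4), (0,5)]
arrival = 18

#0 — 2,3 | c10
#1 — 1,3 | c12 | W
#2 — 0,3 | c14 | W
#3 — 0,4 | c16 | N
#4 — 0,5 | c18 | N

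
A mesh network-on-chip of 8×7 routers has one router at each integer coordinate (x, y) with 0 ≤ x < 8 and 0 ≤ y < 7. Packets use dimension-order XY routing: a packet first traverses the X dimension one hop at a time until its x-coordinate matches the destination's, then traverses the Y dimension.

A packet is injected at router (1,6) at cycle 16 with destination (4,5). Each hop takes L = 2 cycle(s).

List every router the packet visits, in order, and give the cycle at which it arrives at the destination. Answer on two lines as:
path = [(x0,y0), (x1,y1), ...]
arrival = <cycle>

src (1,6)  cyc=16
E→(2,6)  cyc=18
E→(3,6)  cyc=20
E→(4,6)  cyc=22
S→(4,5)  cyc=24

path = [(1,6), (2,6), (3,6), (4,6), (4,5)]
arrival = 24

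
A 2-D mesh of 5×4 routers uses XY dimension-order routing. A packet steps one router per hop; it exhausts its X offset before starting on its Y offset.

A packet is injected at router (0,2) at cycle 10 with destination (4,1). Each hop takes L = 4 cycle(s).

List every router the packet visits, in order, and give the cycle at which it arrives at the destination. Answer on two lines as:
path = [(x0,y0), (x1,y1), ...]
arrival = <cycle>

t=10: at (0,2)
t=14: at (1,2) after E
t=18: at (2,2) after E
t=22: at (3,2) after E
t=26: at (4,2) after E
t=30: at (4,1) after S

path = [(0,2), (1,2), (2,2), (3,2), (4,2), (4,1)]
arrival = 30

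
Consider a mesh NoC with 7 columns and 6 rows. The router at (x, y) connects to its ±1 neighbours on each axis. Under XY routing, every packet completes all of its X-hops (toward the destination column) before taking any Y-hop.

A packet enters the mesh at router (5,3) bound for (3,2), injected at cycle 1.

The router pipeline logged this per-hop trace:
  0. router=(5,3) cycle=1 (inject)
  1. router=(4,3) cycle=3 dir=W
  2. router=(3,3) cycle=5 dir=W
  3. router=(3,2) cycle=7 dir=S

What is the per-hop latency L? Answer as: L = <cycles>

L = 2

Δcyc across hop 0→1: 3 − 1 = 2.
That increment is L by definition: L = 2.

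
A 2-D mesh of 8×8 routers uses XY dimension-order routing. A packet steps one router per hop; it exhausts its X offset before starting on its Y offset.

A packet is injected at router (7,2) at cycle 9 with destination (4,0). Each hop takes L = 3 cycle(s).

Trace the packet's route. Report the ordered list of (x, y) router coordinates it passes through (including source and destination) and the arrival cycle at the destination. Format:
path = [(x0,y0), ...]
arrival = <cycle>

#0 — 7,2 | c9
#1 — 6,2 | c12 | W
#2 — 5,2 | c15 | W
#3 — 4,2 | c18 | W
#4 — 4,1 | c21 | S
#5 — 4,0 | c24 | S

path = [(7,2), (6,2), (5,2), (4,2), (4,1), (4,0)]
arrival = 24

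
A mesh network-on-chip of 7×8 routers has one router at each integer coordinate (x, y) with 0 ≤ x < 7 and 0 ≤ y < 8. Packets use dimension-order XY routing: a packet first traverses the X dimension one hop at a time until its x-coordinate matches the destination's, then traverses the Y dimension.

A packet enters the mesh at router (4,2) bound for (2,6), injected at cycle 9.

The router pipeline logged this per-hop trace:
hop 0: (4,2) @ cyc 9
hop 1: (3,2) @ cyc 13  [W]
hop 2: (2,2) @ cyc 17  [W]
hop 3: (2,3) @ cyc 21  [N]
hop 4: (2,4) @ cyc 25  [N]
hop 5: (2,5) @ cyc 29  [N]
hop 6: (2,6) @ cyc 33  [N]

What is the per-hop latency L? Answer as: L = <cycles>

L = 4

Between hops 0 and 1 the cycle counter advances 13 − 9 = 4.
That increment is L by definition: L = 4.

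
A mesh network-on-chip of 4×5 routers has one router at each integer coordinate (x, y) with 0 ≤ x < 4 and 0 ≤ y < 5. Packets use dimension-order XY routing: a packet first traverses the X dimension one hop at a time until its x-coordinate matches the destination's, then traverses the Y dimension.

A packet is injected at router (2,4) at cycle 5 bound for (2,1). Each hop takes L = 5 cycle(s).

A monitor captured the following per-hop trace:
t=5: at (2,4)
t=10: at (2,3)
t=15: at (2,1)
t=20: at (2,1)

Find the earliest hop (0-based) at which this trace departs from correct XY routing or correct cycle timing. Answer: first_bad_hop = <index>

check 1→ d=(0,-1) cyc+5: ok
check 2→ d=(0,-2) cyc+5: BAD: non-unit step

first_bad_hop = 2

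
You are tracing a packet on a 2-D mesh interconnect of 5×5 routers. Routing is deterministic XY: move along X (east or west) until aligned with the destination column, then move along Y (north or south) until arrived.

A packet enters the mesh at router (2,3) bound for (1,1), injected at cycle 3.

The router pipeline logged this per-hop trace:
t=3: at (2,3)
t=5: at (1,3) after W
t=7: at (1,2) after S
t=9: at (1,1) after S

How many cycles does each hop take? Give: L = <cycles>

L = 2

Δcyc across hop 0→1: 5 − 3 = 2.
That increment is L by definition: L = 2.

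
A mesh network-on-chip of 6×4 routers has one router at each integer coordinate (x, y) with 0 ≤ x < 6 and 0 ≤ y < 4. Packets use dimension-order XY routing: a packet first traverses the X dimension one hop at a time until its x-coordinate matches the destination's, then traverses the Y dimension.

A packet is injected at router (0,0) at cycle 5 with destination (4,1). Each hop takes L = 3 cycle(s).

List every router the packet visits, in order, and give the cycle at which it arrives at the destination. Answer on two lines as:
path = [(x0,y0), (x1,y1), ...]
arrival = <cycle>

  0. router=(0,0) cycle=5 (inject)
  1. router=(1,0) cycle=8 dir=E
  2. router=(2,0) cycle=11 dir=E
  3. router=(3,0) cycle=14 dir=E
  4. router=(4,0) cycle=17 dir=E
  5. router=(4,1) cycle=20 dir=N

path = [(0,0), (1,0), (2,0), (3,0), (4,0), (4,1)]
arrival = 20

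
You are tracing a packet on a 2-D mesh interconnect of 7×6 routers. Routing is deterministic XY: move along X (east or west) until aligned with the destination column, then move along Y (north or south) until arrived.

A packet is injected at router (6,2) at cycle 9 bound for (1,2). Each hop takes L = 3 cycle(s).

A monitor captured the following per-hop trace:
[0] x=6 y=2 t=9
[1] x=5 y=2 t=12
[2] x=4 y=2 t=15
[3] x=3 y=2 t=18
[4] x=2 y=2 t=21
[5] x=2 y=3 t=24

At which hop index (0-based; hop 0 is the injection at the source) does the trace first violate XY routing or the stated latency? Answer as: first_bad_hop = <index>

first_bad_hop = 5

check 1→ d=(-1,0) cyc+3: ok
check 2→ d=(-1,0) cyc+3: ok
check 3→ d=(-1,0) cyc+3: ok
check 4→ d=(-1,0) cyc+3: ok
check 5→ d=(0,1) cyc+3: BAD: Y-move but x=2≠1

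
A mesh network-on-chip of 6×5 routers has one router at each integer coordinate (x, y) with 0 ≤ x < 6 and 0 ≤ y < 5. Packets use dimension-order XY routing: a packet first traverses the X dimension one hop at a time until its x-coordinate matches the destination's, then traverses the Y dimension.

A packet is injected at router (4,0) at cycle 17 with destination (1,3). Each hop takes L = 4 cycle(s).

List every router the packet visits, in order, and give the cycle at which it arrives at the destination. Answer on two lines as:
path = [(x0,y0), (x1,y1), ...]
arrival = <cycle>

path = [(4,0), (3,0), (2,0), (1,0), (1,1), (1,2), (1,3)]
arrival = 41

  0. router=(4,0) cycle=17 (inject)
  1. router=(3,0) cycle=21 dir=W
  2. router=(2,0) cycle=25 dir=W
  3. router=(1,0) cycle=29 dir=W
  4. router=(1,1) cycle=33 dir=N
  5. router=(1,2) cycle=37 dir=N
  6. router=(1,3) cycle=41 dir=N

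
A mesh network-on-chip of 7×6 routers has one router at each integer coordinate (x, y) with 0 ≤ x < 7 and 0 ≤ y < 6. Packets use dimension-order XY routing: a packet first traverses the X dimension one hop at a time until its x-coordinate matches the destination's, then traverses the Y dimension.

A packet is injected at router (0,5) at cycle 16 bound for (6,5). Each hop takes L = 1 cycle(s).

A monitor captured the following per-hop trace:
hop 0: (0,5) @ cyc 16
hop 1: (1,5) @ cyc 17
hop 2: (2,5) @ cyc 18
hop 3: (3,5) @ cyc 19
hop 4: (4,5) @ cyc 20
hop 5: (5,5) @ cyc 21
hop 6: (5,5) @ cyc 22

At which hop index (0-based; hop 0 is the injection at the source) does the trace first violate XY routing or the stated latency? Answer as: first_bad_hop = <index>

first_bad_hop = 6

hop 1: step (+1,+0), +1 cyc — ok
hop 2: step (+1,+0), +1 cyc — ok
hop 3: step (+1,+0), +1 cyc — ok
hop 4: step (+1,+0), +1 cyc — ok
hop 5: step (+1,+0), +1 cyc — ok
hop 6: step (+0,+0), +1 cyc — BAD: non-unit step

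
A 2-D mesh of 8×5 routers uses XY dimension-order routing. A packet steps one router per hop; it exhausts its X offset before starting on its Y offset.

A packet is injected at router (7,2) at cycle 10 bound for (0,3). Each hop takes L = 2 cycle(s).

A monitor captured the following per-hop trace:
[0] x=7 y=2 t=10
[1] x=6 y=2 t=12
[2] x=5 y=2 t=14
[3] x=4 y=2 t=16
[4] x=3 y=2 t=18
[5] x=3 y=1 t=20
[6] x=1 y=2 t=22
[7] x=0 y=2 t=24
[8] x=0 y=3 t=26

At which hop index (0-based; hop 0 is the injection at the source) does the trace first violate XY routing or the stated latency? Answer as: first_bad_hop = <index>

first_bad_hop = 5

check 1→ d=(-1,0) cyc+2: ok
check 2→ d=(-1,0) cyc+2: ok
check 3→ d=(-1,0) cyc+2: ok
check 4→ d=(-1,0) cyc+2: ok
check 5→ d=(0,-1) cyc+2: BAD: Y-move but x=3≠0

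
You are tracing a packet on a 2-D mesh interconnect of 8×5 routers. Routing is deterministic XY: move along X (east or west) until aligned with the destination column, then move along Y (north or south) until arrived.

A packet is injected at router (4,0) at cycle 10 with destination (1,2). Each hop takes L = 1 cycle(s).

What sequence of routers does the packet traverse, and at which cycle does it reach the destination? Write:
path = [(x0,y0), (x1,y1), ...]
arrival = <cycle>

[0] x=4 y=0 t=10
[1] x=3 y=0 t=11 →W
[2] x=2 y=0 t=12 →W
[3] x=1 y=0 t=13 →W
[4] x=1 y=1 t=14 →N
[5] x=1 y=2 t=15 →N

path = [(4,0), (3,0), (2,0), (1,0), (1,1), (1,2)]
arrival = 15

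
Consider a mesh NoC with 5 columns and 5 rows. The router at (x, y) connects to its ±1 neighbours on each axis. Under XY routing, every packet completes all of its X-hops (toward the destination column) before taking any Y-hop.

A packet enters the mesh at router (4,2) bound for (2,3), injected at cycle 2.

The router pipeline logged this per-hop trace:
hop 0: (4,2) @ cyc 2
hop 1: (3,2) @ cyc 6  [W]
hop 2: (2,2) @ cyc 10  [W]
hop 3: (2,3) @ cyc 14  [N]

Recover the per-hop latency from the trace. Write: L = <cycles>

cyc[1] − cyc[0] = 6 − 2 = 4.
Each hop adds L, hence L = 4.

L = 4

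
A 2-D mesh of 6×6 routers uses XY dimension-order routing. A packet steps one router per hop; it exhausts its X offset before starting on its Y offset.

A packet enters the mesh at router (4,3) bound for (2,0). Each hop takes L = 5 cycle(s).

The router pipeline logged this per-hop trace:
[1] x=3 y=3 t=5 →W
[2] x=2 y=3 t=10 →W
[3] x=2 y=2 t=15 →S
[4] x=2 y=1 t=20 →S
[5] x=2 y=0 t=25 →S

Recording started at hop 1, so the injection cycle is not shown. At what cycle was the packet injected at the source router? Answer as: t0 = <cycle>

t0 = 0

At hop 1 the cycle is 5; in general cyc_k = t0 + kL.
Subtract one hop: t0 = 5 − 5 = 0.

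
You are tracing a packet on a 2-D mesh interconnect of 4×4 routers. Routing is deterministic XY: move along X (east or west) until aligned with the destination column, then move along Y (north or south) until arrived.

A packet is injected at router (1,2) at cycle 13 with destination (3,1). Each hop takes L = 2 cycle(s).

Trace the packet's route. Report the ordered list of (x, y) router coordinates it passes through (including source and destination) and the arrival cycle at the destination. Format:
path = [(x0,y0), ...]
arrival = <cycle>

  0. router=(1,2) cycle=13 (inject)
  1. router=(2,2) cycle=15 dir=E
  2. router=(3,2) cycle=17 dir=E
  3. router=(3,1) cycle=19 dir=S

path = [(1,2), (2,2), (3,2), (3,1)]
arrival = 19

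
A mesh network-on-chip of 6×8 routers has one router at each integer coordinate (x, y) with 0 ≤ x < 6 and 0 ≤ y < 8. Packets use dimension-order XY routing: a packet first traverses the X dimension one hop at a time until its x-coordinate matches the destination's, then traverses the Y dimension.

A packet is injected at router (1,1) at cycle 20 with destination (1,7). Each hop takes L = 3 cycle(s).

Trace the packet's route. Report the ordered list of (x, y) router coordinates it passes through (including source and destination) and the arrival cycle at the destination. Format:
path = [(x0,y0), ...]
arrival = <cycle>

src (1,1)  cyc=20
N→(1,2)  cyc=23
N→(1,3)  cyc=26
N→(1,4)  cyc=29
N→(1,5)  cyc=32
N→(1,6)  cyc=35
N→(1,7)  cyc=38

path = [(1,1), (1,2), (1,3), (1,4), (1,5), (1,6), (1,7)]
arrival = 38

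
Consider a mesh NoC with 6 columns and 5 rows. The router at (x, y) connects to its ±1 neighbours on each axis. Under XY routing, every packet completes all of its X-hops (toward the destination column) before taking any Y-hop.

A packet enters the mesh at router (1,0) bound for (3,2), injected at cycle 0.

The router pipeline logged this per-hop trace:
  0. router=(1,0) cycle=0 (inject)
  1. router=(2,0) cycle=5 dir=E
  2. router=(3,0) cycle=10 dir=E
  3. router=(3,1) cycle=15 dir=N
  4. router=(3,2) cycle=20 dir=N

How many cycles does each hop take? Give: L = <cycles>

Between hops 0 and 1 the cycle counter advances 5 − 0 = 5.
Each hop adds L, hence L = 5.

L = 5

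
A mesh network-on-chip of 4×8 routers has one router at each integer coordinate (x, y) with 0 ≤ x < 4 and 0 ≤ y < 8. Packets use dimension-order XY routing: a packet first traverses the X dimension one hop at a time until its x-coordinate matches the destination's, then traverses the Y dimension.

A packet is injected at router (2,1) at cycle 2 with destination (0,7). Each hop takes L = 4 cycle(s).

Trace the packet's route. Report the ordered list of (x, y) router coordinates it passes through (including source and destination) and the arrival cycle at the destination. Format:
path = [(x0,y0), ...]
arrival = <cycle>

path = [(2,1), (1,1), (0,1), (0,2), (0,3), (0,4), (0,5), (0,6), (0,7)]
arrival = 34

  0. router=(2,1) cycle=2 (inject)
  1. router=(1,1) cycle=6 dir=W
  2. router=(0,1) cycle=10 dir=W
  3. router=(0,2) cycle=14 dir=N
  4. router=(0,3) cycle=18 dir=N
  5. router=(0,4) cycle=22 dir=N
  6. router=(0,5) cycle=26 dir=N
  7. router=(0,6) cycle=30 dir=N
  8. router=(0,7) cycle=34 dir=N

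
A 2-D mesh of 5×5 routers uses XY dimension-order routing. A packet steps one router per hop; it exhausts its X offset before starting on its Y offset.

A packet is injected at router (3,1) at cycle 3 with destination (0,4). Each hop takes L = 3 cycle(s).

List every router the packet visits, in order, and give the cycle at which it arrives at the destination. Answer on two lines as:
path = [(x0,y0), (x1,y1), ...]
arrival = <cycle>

#0 — 3,1 | c3
#1 — 2,1 | c6 | W
#2 — 1,1 | c9 | W
#3 — 0,1 | c12 | W
#4 — 0,2 | c15 | N
#5 — 0,3 | c18 | N
#6 — 0,4 | c21 | N

path = [(3,1), (2,1), (1,1), (0,1), (0,2), (0,3), (0,4)]
arrival = 21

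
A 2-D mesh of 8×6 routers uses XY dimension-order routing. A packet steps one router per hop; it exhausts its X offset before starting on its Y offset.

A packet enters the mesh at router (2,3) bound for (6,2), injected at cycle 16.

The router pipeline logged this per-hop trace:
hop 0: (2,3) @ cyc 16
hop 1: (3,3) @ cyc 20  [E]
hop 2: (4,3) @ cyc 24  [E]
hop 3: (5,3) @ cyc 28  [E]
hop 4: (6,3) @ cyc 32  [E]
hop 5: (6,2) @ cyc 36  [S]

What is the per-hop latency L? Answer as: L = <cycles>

L = 4

From hop 0 (16) to hop 1 (20): +4 cycles.
One hop costs L cycles, so L = 4.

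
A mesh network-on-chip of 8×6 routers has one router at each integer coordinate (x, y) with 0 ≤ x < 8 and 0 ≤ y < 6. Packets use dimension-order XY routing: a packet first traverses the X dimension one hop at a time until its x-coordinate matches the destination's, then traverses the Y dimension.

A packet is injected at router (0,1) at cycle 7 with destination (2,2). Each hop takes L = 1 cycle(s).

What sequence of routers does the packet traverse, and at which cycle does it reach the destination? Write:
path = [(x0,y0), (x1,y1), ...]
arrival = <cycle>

#0 — 0,1 | c7
#1 — 1,1 | c8 | E
#2 — 2,1 | c9 | E
#3 — 2,2 | c10 | N

path = [(0,1), (1,1), (2,1), (2,2)]
arrival = 10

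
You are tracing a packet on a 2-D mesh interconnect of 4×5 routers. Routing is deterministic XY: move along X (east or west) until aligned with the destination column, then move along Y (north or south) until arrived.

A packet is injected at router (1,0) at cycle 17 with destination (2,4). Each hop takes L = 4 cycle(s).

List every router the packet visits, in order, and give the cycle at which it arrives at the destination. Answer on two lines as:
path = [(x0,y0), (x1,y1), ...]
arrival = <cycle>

hop 0: (1,0) @ cyc 17
hop 1: (2,0) @ cyc 21  [E]
hop 2: (2,1) @ cyc 25  [N]
hop 3: (2,2) @ cyc 29  [N]
hop 4: (2,3) @ cyc 33  [N]
hop 5: (2,4) @ cyc 37  [N]

path = [(1,0), (2,0), (2,1), (2,2), (2,3), (2,4)]
arrival = 37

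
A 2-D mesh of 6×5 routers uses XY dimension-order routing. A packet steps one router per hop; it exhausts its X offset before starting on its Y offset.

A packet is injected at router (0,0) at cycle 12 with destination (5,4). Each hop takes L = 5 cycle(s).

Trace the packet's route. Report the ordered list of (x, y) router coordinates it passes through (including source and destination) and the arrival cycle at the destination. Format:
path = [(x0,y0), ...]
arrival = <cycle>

  0. router=(0,0) cycle=12 (inject)
  1. router=(1,0) cycle=17 dir=E
  2. router=(2,0) cycle=22 dir=E
  3. router=(3,0) cycle=27 dir=E
  4. router=(4,0) cycle=32 dir=E
  5. router=(5,0) cycle=37 dir=E
  6. router=(5,1) cycle=42 dir=N
  7. router=(5,2) cycle=47 dir=N
  8. router=(5,3) cycle=52 dir=N
  9. router=(5,4) cycle=57 dir=N

path = [(0,0), (1,0), (2,0), (3,0), (4,0), (5,0), (5,1), (5,2), (5,3), (5,4)]
arrival = 57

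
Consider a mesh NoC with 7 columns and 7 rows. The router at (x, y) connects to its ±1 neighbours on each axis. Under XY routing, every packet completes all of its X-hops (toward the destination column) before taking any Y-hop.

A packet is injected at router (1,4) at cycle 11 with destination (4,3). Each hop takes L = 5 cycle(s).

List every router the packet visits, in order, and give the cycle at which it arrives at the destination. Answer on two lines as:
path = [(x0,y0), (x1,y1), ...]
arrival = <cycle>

  0. router=(1,4) cycle=11 (inject)
  1. router=(2,4) cycle=16 dir=E
  2. router=(3,4) cycle=21 dir=E
  3. router=(4,4) cycle=26 dir=E
  4. router=(4,3) cycle=31 dir=S

path = [(1,4), (2,4), (3,4), (4,4), (4,3)]
arrival = 31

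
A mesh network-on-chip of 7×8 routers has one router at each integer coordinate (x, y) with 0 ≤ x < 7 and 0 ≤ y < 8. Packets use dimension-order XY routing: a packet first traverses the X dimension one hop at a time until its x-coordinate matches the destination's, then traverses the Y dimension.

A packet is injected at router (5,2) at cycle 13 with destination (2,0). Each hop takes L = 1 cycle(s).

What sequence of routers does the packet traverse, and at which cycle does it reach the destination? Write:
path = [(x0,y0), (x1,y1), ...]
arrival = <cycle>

path = [(5,2), (4,2), (3,2), (2,2), (2,1), (2,0)]
arrival = 18

src (5,2)  cyc=13
W→(4,2)  cyc=14
W→(3,2)  cyc=15
W→(2,2)  cyc=16
S→(2,1)  cyc=17
S→(2,0)  cyc=18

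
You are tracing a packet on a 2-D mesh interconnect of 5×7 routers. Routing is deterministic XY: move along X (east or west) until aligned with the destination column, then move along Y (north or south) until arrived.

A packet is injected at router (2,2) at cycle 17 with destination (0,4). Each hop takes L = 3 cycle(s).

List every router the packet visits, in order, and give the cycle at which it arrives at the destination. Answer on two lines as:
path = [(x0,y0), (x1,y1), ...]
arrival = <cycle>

t=17: at (2,2)
t=20: at (1,2) after W
t=23: at (0,2) after W
t=26: at (0,3) after N
t=29: at (0,4) after N

path = [(2,2), (1,2), (0,2), (0,3), (0,4)]
arrival = 29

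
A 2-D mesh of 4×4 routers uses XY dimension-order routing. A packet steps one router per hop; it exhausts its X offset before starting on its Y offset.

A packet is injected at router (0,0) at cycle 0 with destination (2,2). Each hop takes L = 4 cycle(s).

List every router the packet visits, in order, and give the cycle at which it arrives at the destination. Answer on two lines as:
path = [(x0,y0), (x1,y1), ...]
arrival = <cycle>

path = [(0,0), (1,0), (2,0), (2,1), (2,2)]
arrival = 16

t=0: at (0,0)
t=4: at (1,0) after E
t=8: at (2,0) after E
t=12: at (2,1) after N
t=16: at (2,2) after N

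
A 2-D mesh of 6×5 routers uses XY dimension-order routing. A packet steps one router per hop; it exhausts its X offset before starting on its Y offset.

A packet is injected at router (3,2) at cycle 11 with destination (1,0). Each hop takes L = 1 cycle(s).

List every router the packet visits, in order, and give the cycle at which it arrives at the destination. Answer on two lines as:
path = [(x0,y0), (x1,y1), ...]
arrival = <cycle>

path = [(3,2), (2,2), (1,2), (1,1), (1,0)]
arrival = 15

#0 — 3,2 | c11
#1 — 2,2 | c12 | W
#2 — 1,2 | c13 | W
#3 — 1,1 | c14 | S
#4 — 1,0 | c15 | S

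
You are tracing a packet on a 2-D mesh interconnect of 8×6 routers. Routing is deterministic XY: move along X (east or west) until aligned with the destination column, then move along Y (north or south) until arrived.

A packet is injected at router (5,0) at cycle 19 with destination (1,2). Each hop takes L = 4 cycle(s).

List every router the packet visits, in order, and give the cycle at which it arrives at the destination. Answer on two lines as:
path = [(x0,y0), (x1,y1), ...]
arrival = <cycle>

src (5,0)  cyc=19
W→(4,0)  cyc=23
W→(3,0)  cyc=27
W→(2,0)  cyc=31
W→(1,0)  cyc=35
N→(1,1)  cyc=39
N→(1,2)  cyc=43

path = [(5,0), (4,0), (3,0), (2,0), (1,0), (1,1), (1,2)]
arrival = 43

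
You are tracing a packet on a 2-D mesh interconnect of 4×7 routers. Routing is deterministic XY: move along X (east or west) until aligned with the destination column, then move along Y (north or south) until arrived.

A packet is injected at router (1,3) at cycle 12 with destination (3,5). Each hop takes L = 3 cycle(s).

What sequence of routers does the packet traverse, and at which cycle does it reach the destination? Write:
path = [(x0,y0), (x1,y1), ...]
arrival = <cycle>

path = [(1,3), (2,3), (3,3), (3,4), (3,5)]
arrival = 24

t=12: at (1,3)
t=15: at (2,3) after E
t=18: at (3,3) after E
t=21: at (3,4) after N
t=24: at (3,5) after N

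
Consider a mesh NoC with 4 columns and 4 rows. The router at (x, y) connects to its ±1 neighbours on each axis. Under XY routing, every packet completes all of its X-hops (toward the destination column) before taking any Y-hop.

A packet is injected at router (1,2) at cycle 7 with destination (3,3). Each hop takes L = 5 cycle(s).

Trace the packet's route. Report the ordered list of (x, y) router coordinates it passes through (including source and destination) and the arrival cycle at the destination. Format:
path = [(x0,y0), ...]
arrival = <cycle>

path = [(1,2), (2,2), (3,2), (3,3)]
arrival = 22

t=7: at (1,2)
t=12: at (2,2) after E
t=17: at (3,2) after E
t=22: at (3,3) after N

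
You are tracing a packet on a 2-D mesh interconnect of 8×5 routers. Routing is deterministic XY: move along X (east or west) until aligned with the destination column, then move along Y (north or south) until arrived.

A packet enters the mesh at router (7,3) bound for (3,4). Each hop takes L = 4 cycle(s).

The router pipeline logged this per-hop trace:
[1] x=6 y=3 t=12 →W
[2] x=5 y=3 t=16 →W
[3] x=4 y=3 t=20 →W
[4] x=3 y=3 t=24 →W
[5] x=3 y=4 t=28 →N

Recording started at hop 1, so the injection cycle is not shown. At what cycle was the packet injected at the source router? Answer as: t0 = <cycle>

t0 = 8

The first recorded entry is hop 1 at cycle 12.
So t0 = 12 − 1·4 = 8.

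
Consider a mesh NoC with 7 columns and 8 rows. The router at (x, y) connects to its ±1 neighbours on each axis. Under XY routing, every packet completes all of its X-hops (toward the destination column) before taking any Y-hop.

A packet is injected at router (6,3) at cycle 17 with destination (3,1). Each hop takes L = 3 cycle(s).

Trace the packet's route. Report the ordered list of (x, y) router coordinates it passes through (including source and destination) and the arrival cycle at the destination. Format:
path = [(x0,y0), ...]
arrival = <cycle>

path = [(6,3), (5,3), (4,3), (3,3), (3,2), (3,1)]
arrival = 32

  0. router=(6,3) cycle=17 (inject)
  1. router=(5,3) cycle=20 dir=W
  2. router=(4,3) cycle=23 dir=W
  3. router=(3,3) cycle=26 dir=W
  4. router=(3,2) cycle=29 dir=S
  5. router=(3,1) cycle=32 dir=S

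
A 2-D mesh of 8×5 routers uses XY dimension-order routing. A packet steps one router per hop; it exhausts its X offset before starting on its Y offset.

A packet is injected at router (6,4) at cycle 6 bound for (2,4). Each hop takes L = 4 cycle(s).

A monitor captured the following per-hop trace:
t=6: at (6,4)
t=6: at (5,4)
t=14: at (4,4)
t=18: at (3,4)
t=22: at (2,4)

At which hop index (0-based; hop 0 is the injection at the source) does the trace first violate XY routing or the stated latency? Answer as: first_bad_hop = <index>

first_bad_hop = 1

  1: Δx=-1 Δy=+0 Δt=0 [BAD: Δcyc=0≠L]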